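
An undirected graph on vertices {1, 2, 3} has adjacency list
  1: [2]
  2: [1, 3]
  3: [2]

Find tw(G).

A width-1 tree decomposition is:
Bags: B1 = {2, 3}  B2 = {1, 2}
Tree: B1–B2
Each bag holds 2 vertices, so the decomposition has width 1, which upper-bounds the treewidth. G has an edge, so its treewidth is at least 1. The upper and lower bounds meet at 1, so that is the treewidth.

1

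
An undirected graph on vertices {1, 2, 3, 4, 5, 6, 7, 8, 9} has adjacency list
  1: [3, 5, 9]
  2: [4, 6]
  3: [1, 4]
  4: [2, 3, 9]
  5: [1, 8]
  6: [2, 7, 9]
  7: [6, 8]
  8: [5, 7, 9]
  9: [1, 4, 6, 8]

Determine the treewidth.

A width-3 tree decomposition is:
Bags: B1 = {5, 6, 7, 8}  B2 = {5, 6, 8, 9}  B3 = {1, 5, 6, 9}  B4 = {1, 2, 6, 9}  B5 = {1, 2, 4, 9}  B6 = {1, 2, 3, 4}
Tree: B1–B2, B2–B3, B3–B4, B4–B5, B5–B6
Each bag holds 4 vertices, so the decomposition has width 3, which upper-bounds the treewidth. For the lower bound: the 4 vertex sets {5,7,8}, {6}, {9}, {1,2,3,4} are disjoint, each induces a connected subgraph, and every pair is joined by at least one edge of G. Contracting each set to a single vertex therefore yields K_{4} as a minor, and since treewidth is minor-monotone, tw(G) ≥ tw(K_{4}) = 3. Therefore the treewidth is 3.

3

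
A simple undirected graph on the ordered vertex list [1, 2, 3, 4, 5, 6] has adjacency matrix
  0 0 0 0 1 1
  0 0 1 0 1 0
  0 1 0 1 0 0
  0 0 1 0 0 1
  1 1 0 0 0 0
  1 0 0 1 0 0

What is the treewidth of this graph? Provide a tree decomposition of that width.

Treewidth 2.
Bags: B1 = {3, 4, 6}  B2 = {1, 3, 6}  B3 = {1, 3, 5}  B4 = {2, 3, 5}
Tree: B1–B2, B2–B3, B3–B4

Every bag has size at most 3, so the width is 3 − 1 = 2 and tw(G) ≤ 2. For the lower bound, G contains the cycle 3–4–6–1–5–2–3, so G is not a forest; only forests have treewidth ≤ 1, hence tw(G) ≥ 2. Therefore the treewidth is 2.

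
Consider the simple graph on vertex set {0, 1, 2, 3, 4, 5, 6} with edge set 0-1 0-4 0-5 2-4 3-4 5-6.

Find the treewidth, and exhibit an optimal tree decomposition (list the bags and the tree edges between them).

Treewidth 1.
One such decomposition:
Bags: B1 = {0, 1}  B2 = {0, 4}  B3 = {0, 5}  B4 = {5, 6}  B5 = {2, 4}  B6 = {3, 4}
Tree: B1–B2, B2–B3, B3–B4, B2–B5, B2–B6

Every bag has size at most 2, so the width is 2 − 1 = 1 and tw(G) ≤ 1. Any graph with an edge has treewidth ≥ 1, and G has the edge 0–1. Therefore the treewidth is 1.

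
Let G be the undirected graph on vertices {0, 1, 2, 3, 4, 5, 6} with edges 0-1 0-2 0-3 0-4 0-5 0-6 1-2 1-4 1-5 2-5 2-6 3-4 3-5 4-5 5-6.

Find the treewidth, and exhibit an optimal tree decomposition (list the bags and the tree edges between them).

The largest bag has 4 vertices, giving width 3; this decomposition certifies tw(G) ≤ 3. Conversely, {0, 1, 2, 5} is a clique of size 4, and the vertices of any clique must share a bag in every tree decomposition; so some bag has ≥ 4 vertices and tw(G) ≥ 3. Hence tw(G) = 3 exactly.

Treewidth 3.
Bags: B1 = {0, 1, 2, 5}  B2 = {0, 1, 4, 5}  B3 = {0, 2, 5, 6}  B4 = {0, 3, 4, 5}
Tree: B1–B2, B1–B3, B2–B4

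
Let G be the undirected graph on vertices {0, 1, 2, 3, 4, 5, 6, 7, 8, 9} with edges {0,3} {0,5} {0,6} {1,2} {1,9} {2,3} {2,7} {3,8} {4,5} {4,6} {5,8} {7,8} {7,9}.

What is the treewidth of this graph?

2

A width-2 tree decomposition is:
Bags: B1 = {1, 7, 9}  B2 = {1, 2, 7}  B3 = {2, 7, 8}  B4 = {2, 3, 8}  B5 = {3, 5, 8}  B6 = {0, 3, 5}  B7 = {0, 4, 5}  B8 = {0, 4, 6}
Tree: B1–B2, B2–B3, B3–B4, B4–B5, B5–B6, B6–B7, B7–B8
The largest bag has 3 vertices, giving width 2; this decomposition certifies tw(G) ≤ 2. Since 9–1–2–7–9 is a cycle in G, G is not acyclic. Forests are exactly the graphs of treewidth ≤ 1, so tw(G) ≥ 2. Combining the bounds, tw(G) = 2.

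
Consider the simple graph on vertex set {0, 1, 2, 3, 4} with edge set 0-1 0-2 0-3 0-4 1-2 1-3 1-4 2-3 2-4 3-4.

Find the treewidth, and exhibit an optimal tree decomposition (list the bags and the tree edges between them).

With just one bag of size 5, the width is 5 − 1 = 4, so tw(G) ≤ 4. On the other hand G contains the 5-clique {0, 1, 2, 3, 4}. A clique must lie in a single bag of any decomposition, so no decomposition can have width below 4. Combining the bounds, tw(G) = 4.

Treewidth 4.
One optimal decomposition is:
Bags: B1 = {0, 1, 2, 3, 4}
Tree: (single bag)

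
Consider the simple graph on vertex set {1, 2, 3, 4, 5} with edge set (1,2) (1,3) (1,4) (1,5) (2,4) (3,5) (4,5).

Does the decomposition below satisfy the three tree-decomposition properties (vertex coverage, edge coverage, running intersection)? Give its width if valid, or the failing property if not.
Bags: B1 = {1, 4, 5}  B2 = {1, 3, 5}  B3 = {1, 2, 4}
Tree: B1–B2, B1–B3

Yes; width 2.

Checking the three conditions: (i) the bags cover all of {1, 2, 3, 4, 5}; (ii) for each edge, some bag contains both endpoints; (iii) the bags containing any fixed vertex form a subtree. All hold, so the decomposition is valid with width 3 − 1 = 2.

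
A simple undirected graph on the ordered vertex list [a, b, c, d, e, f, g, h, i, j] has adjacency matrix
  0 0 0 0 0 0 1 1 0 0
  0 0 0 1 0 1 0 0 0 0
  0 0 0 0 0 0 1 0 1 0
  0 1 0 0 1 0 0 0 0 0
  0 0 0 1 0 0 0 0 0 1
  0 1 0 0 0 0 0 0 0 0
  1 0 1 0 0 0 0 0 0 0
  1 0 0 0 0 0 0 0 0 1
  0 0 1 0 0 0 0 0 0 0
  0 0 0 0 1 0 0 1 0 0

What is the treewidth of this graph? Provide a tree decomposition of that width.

Each bag holds 2 vertices, so the decomposition has width 1, which upper-bounds the treewidth. Since G has at least one edge (e.g. i–c), it is not an edgeless graph, so tw(G) ≥ 1. Hence tw(G) = 1 exactly.

Treewidth 1.
Bags: B1 = {c, i}  B2 = {c, g}  B3 = {a, g}  B4 = {a, h}  B5 = {h, j}  B6 = {e, j}  B7 = {d, e}  B8 = {b, d}  B9 = {b, f}
Tree: B1–B2, B2–B3, B3–B4, B4–B5, B5–B6, B6–B7, B7–B8, B8–B9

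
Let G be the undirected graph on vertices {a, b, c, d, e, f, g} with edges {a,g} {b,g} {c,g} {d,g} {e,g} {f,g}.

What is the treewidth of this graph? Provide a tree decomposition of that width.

Each bag holds 2 vertices, so the decomposition has width 1, which upper-bounds the treewidth. G has an edge, so its treewidth is at least 1. Combining the bounds, tw(G) = 1.

Treewidth 1.
Bags: B1 = {c, g}  B2 = {a, g}  B3 = {d, g}  B4 = {f, g}  B5 = {b, g}  B6 = {e, g}
Tree: B1–B2, B2–B3, B1–B4, B2–B5, B3–B6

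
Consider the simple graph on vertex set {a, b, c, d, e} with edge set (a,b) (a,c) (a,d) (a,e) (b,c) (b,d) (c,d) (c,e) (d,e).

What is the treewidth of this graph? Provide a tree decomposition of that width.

The largest bag has 4 vertices, giving width 3; this decomposition certifies tw(G) ≤ 3. On the other hand G contains the 4-clique {a, c, d, e}. A clique must lie in a single bag of any decomposition, so no decomposition can have width below 3. Hence tw(G) = 3 exactly.

Treewidth 3.
Bags: B1 = {a, b, c, d}  B2 = {a, c, d, e}
Tree: B1–B2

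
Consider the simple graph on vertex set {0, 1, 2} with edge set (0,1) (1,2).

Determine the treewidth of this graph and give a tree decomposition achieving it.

Treewidth 1.
Bags: B1 = {1, 2}  B2 = {0, 1}
Tree: B1–B2

The largest bag has 2 vertices, giving width 1; this decomposition certifies tw(G) ≤ 1. Any graph with an edge has treewidth ≥ 1, and G has the edge 1–2. The upper and lower bounds meet at 1, so that is the treewidth.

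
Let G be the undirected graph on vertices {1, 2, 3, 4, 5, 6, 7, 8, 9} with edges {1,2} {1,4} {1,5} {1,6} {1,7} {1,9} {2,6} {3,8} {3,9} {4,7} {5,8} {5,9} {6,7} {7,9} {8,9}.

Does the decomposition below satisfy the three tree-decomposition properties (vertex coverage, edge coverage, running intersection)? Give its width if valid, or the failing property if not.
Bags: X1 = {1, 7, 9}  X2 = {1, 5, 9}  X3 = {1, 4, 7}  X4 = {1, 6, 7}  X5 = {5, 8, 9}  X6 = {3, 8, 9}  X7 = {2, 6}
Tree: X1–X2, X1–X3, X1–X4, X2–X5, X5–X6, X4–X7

A tree decomposition must satisfy three properties: every vertex lies in some bag; for every edge, both endpoints lie together in some bag; and for every vertex, the bags containing it form a connected subtree. Here edge (1,2) lies in no bag, so the decomposition is invalid.

No — edge (1,2) lies in no bag.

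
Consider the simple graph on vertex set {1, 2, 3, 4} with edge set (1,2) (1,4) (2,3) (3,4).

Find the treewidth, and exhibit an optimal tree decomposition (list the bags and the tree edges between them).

Treewidth 2.
One such decomposition:
Bags: B1 = {1, 3, 4}  B2 = {1, 2, 3}
Tree: B1–B2

Every bag has size at most 3, so the width is 3 − 1 = 2 and tw(G) ≤ 2. The edges 1–4–3–2–1 form a cycle, so G is not a tree and its treewidth is at least 2. Therefore the treewidth is 2.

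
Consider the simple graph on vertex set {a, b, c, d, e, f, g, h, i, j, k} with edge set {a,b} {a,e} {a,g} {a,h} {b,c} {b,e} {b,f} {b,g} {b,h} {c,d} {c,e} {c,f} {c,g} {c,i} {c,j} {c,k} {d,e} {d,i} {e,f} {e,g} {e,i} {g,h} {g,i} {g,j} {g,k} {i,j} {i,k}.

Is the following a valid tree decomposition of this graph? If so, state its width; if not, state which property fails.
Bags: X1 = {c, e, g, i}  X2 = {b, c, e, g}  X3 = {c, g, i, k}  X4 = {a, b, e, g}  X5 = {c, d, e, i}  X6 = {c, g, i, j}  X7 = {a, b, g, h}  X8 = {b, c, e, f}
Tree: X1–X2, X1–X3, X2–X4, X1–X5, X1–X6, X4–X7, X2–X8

Yes; width 3.

Vertex coverage: the bags together contain {a, b, c, d, e, f, g, h, i, j, k}, the full vertex set. Edge coverage: each edge of G has both endpoints in at least one bag. Running intersection: for every vertex, the bags containing it form a connected subtree. All three properties hold, so this is a valid tree decomposition of width max|bag| − 1 = 3, and hence tw(G) ≤ 3.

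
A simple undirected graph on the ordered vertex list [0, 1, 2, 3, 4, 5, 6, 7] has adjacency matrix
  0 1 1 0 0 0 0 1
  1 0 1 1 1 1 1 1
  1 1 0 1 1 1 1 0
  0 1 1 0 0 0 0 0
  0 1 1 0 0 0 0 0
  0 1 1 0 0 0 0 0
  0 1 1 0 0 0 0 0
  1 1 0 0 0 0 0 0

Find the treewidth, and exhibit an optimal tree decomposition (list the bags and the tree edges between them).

Each bag holds 3 vertices, so the decomposition has width 2, which upper-bounds the treewidth. Conversely, {0, 1, 2} is a clique of size 3, and the vertices of any clique must share a bag in every tree decomposition; so some bag has ≥ 3 vertices and tw(G) ≥ 2. Therefore the treewidth is 2.

Treewidth 2.
One optimal decomposition is:
Bags: B1 = {0, 1, 2}  B2 = {1, 2, 5}  B3 = {0, 1, 7}  B4 = {1, 2, 4}  B5 = {1, 2, 6}  B6 = {1, 2, 3}
Tree: B1–B2, B1–B3, B2–B4, B1–B5, B5–B6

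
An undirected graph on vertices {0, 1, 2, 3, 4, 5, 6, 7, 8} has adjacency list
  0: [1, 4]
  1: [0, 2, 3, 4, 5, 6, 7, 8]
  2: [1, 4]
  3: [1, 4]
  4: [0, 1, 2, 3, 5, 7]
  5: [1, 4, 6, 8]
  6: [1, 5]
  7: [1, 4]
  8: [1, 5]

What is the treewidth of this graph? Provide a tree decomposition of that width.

Treewidth 2.
One such decomposition:
Bags: B1 = {1, 3, 4}  B2 = {1, 4, 5}  B3 = {1, 5, 6}  B4 = {1, 4, 7}  B5 = {0, 1, 4}  B6 = {1, 5, 8}  B7 = {1, 2, 4}
Tree: B1–B2, B2–B3, B1–B4, B1–B5, B3–B6, B2–B7

The largest bag has 3 vertices, giving width 2; this decomposition certifies tw(G) ≤ 2. For the lower bound, the 3 vertices {1, 5, 8} are pairwise adjacent, and any tree decomposition puts a clique entirely inside one bag — forcing width ≥ 2. Hence tw(G) = 2 exactly.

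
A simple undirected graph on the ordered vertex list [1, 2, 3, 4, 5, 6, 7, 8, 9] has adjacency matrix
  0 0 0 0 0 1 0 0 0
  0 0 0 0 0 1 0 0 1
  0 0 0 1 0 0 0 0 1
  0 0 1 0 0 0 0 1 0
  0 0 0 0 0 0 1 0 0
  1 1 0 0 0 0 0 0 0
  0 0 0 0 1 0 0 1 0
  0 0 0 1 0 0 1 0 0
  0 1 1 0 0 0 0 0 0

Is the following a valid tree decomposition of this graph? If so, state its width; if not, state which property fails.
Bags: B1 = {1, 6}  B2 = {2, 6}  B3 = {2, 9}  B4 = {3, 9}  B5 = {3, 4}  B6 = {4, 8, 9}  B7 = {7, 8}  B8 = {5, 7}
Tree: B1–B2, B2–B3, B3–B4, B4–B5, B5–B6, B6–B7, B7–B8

A tree decomposition must satisfy three properties: every vertex lies in some bag; for every edge, both endpoints lie together in some bag; and for every vertex, the bags containing it form a connected subtree. Here bags containing vertex 9 are not connected in the tree, so the decomposition is invalid.

No — bags containing vertex 9 are not connected in the tree.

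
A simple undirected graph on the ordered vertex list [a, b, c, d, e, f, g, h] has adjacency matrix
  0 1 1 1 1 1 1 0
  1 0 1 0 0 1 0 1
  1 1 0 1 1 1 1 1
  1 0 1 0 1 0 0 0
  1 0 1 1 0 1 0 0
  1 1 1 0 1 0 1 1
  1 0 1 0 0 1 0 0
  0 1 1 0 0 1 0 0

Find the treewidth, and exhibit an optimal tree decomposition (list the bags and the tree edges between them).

Treewidth 3.
Bags: B1 = {b, c, f, h}  B2 = {a, b, c, f}  B3 = {a, c, e, f}  B4 = {a, c, d, e}  B5 = {a, c, f, g}
Tree: B1–B2, B2–B3, B3–B4, B3–B5

Every bag has size at most 4, so the width is 4 − 1 = 3 and tw(G) ≤ 3. On the other hand G contains the 4-clique {a, c, d, e}. A clique must lie in a single bag of any decomposition, so no decomposition can have width below 3. The upper and lower bounds meet at 3, so that is the treewidth.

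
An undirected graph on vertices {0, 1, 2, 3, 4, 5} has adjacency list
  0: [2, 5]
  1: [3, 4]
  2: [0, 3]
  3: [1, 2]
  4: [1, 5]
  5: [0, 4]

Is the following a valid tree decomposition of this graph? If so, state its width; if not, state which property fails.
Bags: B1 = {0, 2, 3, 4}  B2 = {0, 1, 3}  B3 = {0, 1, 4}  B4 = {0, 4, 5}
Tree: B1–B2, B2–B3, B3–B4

No — bags containing vertex 4 are not connected in the tree.

A tree decomposition must satisfy three properties: every vertex lies in some bag; for every edge, both endpoints lie together in some bag; and for every vertex, the bags containing it form a connected subtree. Here bags containing vertex 4 are not connected in the tree, so the decomposition is invalid.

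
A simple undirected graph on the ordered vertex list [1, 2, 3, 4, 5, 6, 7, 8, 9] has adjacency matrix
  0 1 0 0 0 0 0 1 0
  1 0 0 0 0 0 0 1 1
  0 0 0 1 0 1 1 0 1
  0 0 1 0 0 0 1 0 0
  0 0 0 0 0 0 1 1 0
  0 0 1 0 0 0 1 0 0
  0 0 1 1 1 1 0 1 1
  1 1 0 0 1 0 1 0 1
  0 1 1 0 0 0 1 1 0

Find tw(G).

A width-2 tree decomposition is:
Bags: B1 = {1, 2, 8}  B2 = {2, 8, 9}  B3 = {7, 8, 9}  B4 = {5, 7, 8}  B5 = {3, 7, 9}  B6 = {3, 6, 7}  B7 = {3, 4, 7}
Tree: B1–B2, B2–B3, B3–B4, B3–B5, B5–B6, B5–B7
The largest bag has 3 vertices, giving width 2; this decomposition certifies tw(G) ≤ 2. On the other hand G contains the 3-clique {1, 2, 8}. A clique must lie in a single bag of any decomposition, so no decomposition can have width below 2. The upper and lower bounds meet at 2, so that is the treewidth.

2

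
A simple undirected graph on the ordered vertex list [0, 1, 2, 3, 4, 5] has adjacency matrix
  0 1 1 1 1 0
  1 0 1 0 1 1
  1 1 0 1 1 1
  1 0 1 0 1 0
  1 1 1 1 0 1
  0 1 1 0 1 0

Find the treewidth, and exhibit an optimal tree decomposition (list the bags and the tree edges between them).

Treewidth 3.
One such decomposition:
Bags: B1 = {0, 1, 2, 4}  B2 = {1, 2, 4, 5}  B3 = {0, 2, 3, 4}
Tree: B1–B2, B1–B3

Each bag holds 4 vertices, so the decomposition has width 3, which upper-bounds the treewidth. Conversely, {0, 1, 2, 4} is a clique of size 4, and the vertices of any clique must share a bag in every tree decomposition; so some bag has ≥ 4 vertices and tw(G) ≥ 3. Therefore the treewidth is 3.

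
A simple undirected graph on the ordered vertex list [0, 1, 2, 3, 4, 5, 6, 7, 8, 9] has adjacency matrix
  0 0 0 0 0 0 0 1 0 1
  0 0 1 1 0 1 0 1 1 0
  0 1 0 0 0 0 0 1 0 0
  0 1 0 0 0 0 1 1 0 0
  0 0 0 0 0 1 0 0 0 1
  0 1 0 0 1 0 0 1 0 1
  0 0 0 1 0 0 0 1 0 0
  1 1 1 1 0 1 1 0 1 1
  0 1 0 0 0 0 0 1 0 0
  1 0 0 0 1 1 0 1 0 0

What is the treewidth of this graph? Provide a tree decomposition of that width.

Treewidth 2.
One optimal decomposition is:
Bags: B1 = {1, 5, 7}  B2 = {5, 7, 9}  B3 = {0, 7, 9}  B4 = {1, 2, 7}  B5 = {1, 7, 8}  B6 = {1, 3, 7}  B7 = {3, 6, 7}  B8 = {4, 5, 9}
Tree: B1–B2, B2–B3, B1–B4, B4–B5, B5–B6, B6–B7, B2–B8

Each bag holds 3 vertices, so the decomposition has width 2, which upper-bounds the treewidth. Conversely, {4, 5, 9} is a clique of size 3, and the vertices of any clique must share a bag in every tree decomposition; so some bag has ≥ 3 vertices and tw(G) ≥ 2. Therefore the treewidth is 2.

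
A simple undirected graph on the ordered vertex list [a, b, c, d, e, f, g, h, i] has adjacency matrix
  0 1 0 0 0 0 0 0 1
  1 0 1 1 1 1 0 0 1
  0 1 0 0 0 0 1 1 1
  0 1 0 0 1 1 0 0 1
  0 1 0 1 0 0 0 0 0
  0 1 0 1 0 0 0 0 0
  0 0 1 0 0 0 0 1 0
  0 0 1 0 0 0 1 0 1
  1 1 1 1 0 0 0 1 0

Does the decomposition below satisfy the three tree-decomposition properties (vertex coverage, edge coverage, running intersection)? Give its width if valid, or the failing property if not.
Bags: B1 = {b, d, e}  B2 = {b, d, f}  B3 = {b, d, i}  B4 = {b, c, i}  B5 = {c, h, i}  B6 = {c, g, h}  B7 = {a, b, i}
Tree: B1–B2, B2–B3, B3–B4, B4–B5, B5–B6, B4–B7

Every vertex of G appears in some bag (union = {a, b, c, d, e, f, g, h, i}); every edge is covered by a bag; and for each vertex v the set of bags containing v is connected in the bag tree. The decomposition is therefore valid. The largest bag has 3 vertices, so the width is 2.

Yes; width 2.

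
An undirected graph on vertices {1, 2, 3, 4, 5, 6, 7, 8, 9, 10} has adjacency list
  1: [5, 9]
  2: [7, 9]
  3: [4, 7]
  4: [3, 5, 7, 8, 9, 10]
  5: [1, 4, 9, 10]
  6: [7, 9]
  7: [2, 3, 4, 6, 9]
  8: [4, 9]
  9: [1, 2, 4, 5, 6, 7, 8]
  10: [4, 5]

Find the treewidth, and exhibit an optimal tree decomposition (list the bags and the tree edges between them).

Treewidth 2.
One such decomposition:
Bags: B1 = {4, 5, 9}  B2 = {4, 7, 9}  B3 = {3, 4, 7}  B4 = {2, 7, 9}  B5 = {4, 8, 9}  B6 = {1, 5, 9}  B7 = {4, 5, 10}  B8 = {6, 7, 9}
Tree: B1–B2, B2–B3, B2–B4, B2–B5, B1–B6, B1–B7, B4–B8

The largest bag has 3 vertices, giving width 2; this decomposition certifies tw(G) ≤ 2. On the other hand G contains the 3-clique {1, 5, 9}. A clique must lie in a single bag of any decomposition, so no decomposition can have width below 2. Therefore the treewidth is 2.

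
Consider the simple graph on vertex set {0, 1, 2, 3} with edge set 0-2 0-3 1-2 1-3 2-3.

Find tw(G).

2

A width-2 tree decomposition is:
Bags: B1 = {0, 2, 3}  B2 = {1, 2, 3}
Tree: B1–B2
The largest bag has 3 vertices, giving width 2; this decomposition certifies tw(G) ≤ 2. On the other hand G contains the 3-clique {0, 2, 3}. A clique must lie in a single bag of any decomposition, so no decomposition can have width below 2. Hence tw(G) = 2 exactly.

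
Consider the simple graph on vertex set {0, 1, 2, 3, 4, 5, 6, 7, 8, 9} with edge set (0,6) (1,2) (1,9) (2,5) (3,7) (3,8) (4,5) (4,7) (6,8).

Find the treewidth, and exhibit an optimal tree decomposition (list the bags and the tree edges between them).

Treewidth 1.
Bags: B1 = {1, 9}  B2 = {1, 2}  B3 = {2, 5}  B4 = {4, 5}  B5 = {4, 7}  B6 = {3, 7}  B7 = {3, 8}  B8 = {6, 8}  B9 = {0, 6}
Tree: B1–B2, B2–B3, B3–B4, B4–B5, B5–B6, B6–B7, B7–B8, B8–B9

The largest bag has 2 vertices, giving width 1; this decomposition certifies tw(G) ≤ 1. G has an edge, so its treewidth is at least 1. Hence tw(G) = 1 exactly.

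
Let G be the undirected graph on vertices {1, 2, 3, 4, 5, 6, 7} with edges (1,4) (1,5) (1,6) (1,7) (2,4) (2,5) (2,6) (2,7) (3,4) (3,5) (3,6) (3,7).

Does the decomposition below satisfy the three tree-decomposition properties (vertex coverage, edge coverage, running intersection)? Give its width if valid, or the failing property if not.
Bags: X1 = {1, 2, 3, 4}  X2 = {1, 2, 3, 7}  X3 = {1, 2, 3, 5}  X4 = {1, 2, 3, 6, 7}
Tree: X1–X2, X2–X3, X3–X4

A tree decomposition must satisfy three properties: every vertex lies in some bag; for every edge, both endpoints lie together in some bag; and for every vertex, the bags containing it form a connected subtree. Here bags containing vertex 7 are not connected in the tree, so the decomposition is invalid.

No — bags containing vertex 7 are not connected in the tree.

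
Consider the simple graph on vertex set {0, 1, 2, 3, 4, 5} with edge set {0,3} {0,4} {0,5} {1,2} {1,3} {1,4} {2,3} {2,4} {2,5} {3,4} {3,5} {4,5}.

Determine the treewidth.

3

A width-3 tree decomposition is:
Bags: B1 = {1, 2, 3, 4}  B2 = {2, 3, 4, 5}  B3 = {0, 3, 4, 5}
Tree: B1–B2, B2–B3
Each bag holds 4 vertices, so the decomposition has width 3, which upper-bounds the treewidth. On the other hand G contains the 4-clique {0, 3, 4, 5}. A clique must lie in a single bag of any decomposition, so no decomposition can have width below 3. Therefore the treewidth is 3.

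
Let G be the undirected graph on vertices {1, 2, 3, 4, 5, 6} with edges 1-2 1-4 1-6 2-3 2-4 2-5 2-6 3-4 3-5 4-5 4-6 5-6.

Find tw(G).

3

A width-3 tree decomposition is:
Bags: B1 = {2, 4, 5, 6}  B2 = {2, 3, 4, 5}  B3 = {1, 2, 4, 6}
Tree: B1–B2, B1–B3
Each bag holds 4 vertices, so the decomposition has width 3, which upper-bounds the treewidth. For the lower bound, the 4 vertices {1, 2, 4, 6} are pairwise adjacent, and any tree decomposition puts a clique entirely inside one bag — forcing width ≥ 3. Hence tw(G) = 3 exactly.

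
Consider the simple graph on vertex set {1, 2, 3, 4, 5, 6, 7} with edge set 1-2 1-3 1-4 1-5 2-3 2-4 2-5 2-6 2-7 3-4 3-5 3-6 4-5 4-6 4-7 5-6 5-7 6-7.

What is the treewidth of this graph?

A width-4 tree decomposition is:
Bags: B1 = {2, 3, 4, 5, 6}  B2 = {1, 2, 3, 4, 5}  B3 = {2, 4, 5, 6, 7}
Tree: B1–B2, B1–B3
Every bag has size at most 5, so the width is 5 − 1 = 4 and tw(G) ≤ 4. Conversely, {1, 2, 3, 4, 5} is a clique of size 5, and the vertices of any clique must share a bag in every tree decomposition; so some bag has ≥ 5 vertices and tw(G) ≥ 4. Therefore the treewidth is 4.

4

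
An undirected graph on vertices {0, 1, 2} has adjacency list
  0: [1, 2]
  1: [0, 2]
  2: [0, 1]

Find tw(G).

2

A width-2 tree decomposition is:
Bags: B1 = {0, 1, 2}
Tree: (single bag)
With just one bag of size 3, the width is 3 − 1 = 2, so tw(G) ≤ 2. For the lower bound, the 3 vertices {0, 1, 2} are pairwise adjacent, and any tree decomposition puts a clique entirely inside one bag — forcing width ≥ 2. The upper and lower bounds meet at 2, so that is the treewidth.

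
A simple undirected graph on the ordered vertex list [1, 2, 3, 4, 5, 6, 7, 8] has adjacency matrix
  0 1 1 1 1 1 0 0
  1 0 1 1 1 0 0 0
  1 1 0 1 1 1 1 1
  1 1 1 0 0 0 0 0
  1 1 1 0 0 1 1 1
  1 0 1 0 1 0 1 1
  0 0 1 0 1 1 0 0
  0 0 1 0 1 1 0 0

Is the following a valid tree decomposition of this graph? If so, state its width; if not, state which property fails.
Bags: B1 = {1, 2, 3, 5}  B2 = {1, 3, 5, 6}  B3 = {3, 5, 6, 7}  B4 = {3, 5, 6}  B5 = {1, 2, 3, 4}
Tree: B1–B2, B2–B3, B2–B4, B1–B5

No — vertex 8 appears in no bag.

A tree decomposition must satisfy three properties: every vertex lies in some bag; for every edge, both endpoints lie together in some bag; and for every vertex, the bags containing it form a connected subtree. Here vertex 8 appears in no bag, so the decomposition is invalid.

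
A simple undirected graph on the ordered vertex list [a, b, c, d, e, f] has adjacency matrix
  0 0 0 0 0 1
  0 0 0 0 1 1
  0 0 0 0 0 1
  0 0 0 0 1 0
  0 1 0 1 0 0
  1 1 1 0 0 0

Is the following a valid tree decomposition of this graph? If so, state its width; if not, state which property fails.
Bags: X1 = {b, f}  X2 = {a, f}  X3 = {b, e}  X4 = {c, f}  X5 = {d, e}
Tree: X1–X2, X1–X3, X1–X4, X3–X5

Yes; width 1.

Checking the three conditions: (i) the bags cover all of {a, b, c, d, e, f}; (ii) for each edge, some bag contains both endpoints; (iii) the bags containing any fixed vertex form a subtree. All hold, so the decomposition is valid with width 2 − 1 = 1.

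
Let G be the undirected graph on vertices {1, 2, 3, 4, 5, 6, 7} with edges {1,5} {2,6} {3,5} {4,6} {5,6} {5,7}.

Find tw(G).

1

A width-1 tree decomposition is:
Bags: B1 = {1, 5}  B2 = {3, 5}  B3 = {5, 6}  B4 = {4, 6}  B5 = {5, 7}  B6 = {2, 6}
Tree: B1–B2, B1–B3, B3–B4, B2–B5, B4–B6
Every bag has size at most 2, so the width is 2 − 1 = 1 and tw(G) ≤ 1. Any graph with an edge has treewidth ≥ 1, and G has the edge 1–5. Combining the bounds, tw(G) = 1.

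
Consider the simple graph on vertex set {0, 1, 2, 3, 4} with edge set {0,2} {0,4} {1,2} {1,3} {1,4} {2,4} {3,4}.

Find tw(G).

A width-2 tree decomposition is:
Bags: B1 = {1, 3, 4}  B2 = {1, 2, 4}  B3 = {0, 2, 4}
Tree: B1–B2, B2–B3
The largest bag has 3 vertices, giving width 2; this decomposition certifies tw(G) ≤ 2. Conversely, {0, 2, 4} is a clique of size 3, and the vertices of any clique must share a bag in every tree decomposition; so some bag has ≥ 3 vertices and tw(G) ≥ 2. Combining the bounds, tw(G) = 2.

2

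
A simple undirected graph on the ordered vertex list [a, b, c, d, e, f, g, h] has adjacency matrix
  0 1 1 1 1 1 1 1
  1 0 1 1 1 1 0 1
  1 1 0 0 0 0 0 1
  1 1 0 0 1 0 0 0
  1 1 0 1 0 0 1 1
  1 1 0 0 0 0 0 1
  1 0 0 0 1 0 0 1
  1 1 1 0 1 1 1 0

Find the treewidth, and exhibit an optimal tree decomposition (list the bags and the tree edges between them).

Treewidth 3.
One such decomposition:
Bags: B1 = {a, b, d, e}  B2 = {a, b, e, h}  B3 = {a, e, g, h}  B4 = {a, b, f, h}  B5 = {a, b, c, h}
Tree: B1–B2, B2–B3, B2–B4, B2–B5

The largest bag has 4 vertices, giving width 3; this decomposition certifies tw(G) ≤ 3. On the other hand G contains the 4-clique {a, b, d, e}. A clique must lie in a single bag of any decomposition, so no decomposition can have width below 3. Therefore the treewidth is 3.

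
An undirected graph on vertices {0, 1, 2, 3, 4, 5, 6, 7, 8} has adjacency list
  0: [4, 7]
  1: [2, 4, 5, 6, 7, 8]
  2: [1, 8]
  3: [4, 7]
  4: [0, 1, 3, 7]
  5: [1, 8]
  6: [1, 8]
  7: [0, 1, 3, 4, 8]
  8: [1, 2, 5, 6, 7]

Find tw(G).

2

A width-2 tree decomposition is:
Bags: B1 = {1, 7, 8}  B2 = {1, 5, 8}  B3 = {1, 6, 8}  B4 = {1, 4, 7}  B5 = {0, 4, 7}  B6 = {1, 2, 8}  B7 = {3, 4, 7}
Tree: B1–B2, B2–B3, B1–B4, B4–B5, B3–B6, B4–B7
Every bag has size at most 3, so the width is 3 − 1 = 2 and tw(G) ≤ 2. Conversely, {0, 4, 7} is a clique of size 3, and the vertices of any clique must share a bag in every tree decomposition; so some bag has ≥ 3 vertices and tw(G) ≥ 2. Combining the bounds, tw(G) = 2.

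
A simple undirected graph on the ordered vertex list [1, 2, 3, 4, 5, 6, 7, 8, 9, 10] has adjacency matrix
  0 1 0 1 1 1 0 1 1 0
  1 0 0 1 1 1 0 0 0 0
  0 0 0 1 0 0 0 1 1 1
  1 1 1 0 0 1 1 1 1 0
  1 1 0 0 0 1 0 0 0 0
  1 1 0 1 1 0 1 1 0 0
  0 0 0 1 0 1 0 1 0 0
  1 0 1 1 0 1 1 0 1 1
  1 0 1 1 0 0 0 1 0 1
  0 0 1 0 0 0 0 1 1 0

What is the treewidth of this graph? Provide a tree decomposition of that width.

The largest bag has 4 vertices, giving width 3; this decomposition certifies tw(G) ≤ 3. For the lower bound, the 4 vertices {3, 8, 9, 10} are pairwise adjacent, and any tree decomposition puts a clique entirely inside one bag — forcing width ≥ 3. Therefore the treewidth is 3.

Treewidth 3.
One such decomposition:
Bags: B1 = {4, 6, 7, 8}  B2 = {1, 4, 6, 8}  B3 = {1, 2, 4, 6}  B4 = {1, 2, 5, 6}  B5 = {1, 4, 8, 9}  B6 = {3, 4, 8, 9}  B7 = {3, 8, 9, 10}
Tree: B1–B2, B2–B3, B3–B4, B2–B5, B5–B6, B6–B7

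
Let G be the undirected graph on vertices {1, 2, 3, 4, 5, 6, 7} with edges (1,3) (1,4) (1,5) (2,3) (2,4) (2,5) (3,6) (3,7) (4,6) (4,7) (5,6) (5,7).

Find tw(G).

3

A width-3 tree decomposition is:
Bags: B1 = {3, 4, 5, 7}  B2 = {3, 4, 5, 6}  B3 = {1, 3, 4, 5}  B4 = {2, 3, 4, 5}
Tree: B1–B2, B2–B3, B3–B4
The largest bag has 4 vertices, giving width 3; this decomposition certifies tw(G) ≤ 3. For the lower bound: the 4 vertex sets {4,7}, {5,6}, {3}, {1} are disjoint, each induces a connected subgraph, and every pair is joined by at least one edge of G. Contracting each set to a single vertex therefore yields K_{4} as a minor, and since treewidth is minor-monotone, tw(G) ≥ tw(K_{4}) = 3. Hence tw(G) = 3 exactly.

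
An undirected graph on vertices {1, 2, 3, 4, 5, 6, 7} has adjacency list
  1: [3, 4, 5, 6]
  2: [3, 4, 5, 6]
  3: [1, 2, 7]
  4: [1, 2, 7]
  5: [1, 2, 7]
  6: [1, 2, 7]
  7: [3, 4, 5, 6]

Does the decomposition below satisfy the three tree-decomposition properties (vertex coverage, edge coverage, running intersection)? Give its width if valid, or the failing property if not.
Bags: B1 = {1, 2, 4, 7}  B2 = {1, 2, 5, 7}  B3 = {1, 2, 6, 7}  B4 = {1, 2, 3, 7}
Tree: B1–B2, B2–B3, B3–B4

Yes; width 3.

Vertex coverage: the bags together contain {1, 2, 3, 4, 5, 6, 7}, the full vertex set. Edge coverage: each edge of G has both endpoints in at least one bag. Running intersection: for every vertex, the bags containing it form a connected subtree. All three properties hold, so this is a valid tree decomposition of width max|bag| − 1 = 3, and hence tw(G) ≤ 3.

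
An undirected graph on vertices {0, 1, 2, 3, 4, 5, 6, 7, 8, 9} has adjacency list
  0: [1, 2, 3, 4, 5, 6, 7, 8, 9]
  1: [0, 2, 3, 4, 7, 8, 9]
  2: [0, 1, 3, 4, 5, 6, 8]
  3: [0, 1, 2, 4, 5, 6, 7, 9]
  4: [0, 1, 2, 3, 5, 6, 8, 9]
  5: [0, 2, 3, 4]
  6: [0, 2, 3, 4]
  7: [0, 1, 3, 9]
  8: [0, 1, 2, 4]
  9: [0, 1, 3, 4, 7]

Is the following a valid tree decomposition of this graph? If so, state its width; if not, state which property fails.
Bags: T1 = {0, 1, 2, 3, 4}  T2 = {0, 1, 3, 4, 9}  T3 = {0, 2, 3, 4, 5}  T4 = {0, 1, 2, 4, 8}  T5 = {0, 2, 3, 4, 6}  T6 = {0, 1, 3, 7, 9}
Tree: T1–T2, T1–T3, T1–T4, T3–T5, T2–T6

Yes; width 4.

Every vertex of G appears in some bag (union = {0, 1, 2, 3, 4, 5, 6, 7, 8, 9}); every edge is covered by a bag; and for each vertex v the set of bags containing v is connected in the bag tree. The decomposition is therefore valid. The largest bag has 5 vertices, so the width is 4.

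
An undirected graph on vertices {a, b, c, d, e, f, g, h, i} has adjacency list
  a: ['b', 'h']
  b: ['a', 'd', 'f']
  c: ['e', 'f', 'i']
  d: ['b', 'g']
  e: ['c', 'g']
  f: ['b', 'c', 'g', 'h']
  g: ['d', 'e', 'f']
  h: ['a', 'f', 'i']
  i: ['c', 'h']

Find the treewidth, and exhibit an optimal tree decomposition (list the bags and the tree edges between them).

Treewidth 3.
Bags: B1 = {a, b, d, h}  B2 = {b, d, f, h}  B3 = {d, f, g, h}  B4 = {f, g, h, i}  B5 = {c, f, g, i}  B6 = {c, e, g, i}
Tree: B1–B2, B2–B3, B3–B4, B4–B5, B5–B6

Every bag has size at most 4, so the width is 4 − 1 = 3 and tw(G) ≤ 3. For the lower bound: the 4 vertex sets {a,b,d}, {h}, {f}, {c,e,g,i} are disjoint, each induces a connected subgraph, and every pair is joined by at least one edge of G. Contracting each set to a single vertex therefore yields K_{4} as a minor, and since treewidth is minor-monotone, tw(G) ≥ tw(K_{4}) = 3. Hence tw(G) = 3 exactly.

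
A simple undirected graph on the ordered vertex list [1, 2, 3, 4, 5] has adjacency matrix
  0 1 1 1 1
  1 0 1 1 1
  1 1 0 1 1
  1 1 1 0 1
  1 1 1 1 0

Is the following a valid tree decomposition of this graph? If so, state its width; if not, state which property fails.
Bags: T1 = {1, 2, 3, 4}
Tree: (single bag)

No — vertex 5 appears in no bag.

A tree decomposition must satisfy three properties: every vertex lies in some bag; for every edge, both endpoints lie together in some bag; and for every vertex, the bags containing it form a connected subtree. Here vertex 5 appears in no bag, so the decomposition is invalid.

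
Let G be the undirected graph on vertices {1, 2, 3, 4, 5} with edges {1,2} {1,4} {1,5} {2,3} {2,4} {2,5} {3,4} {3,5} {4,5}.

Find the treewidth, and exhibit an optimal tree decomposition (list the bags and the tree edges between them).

The largest bag has 4 vertices, giving width 3; this decomposition certifies tw(G) ≤ 3. Conversely, {1, 2, 4, 5} is a clique of size 4, and the vertices of any clique must share a bag in every tree decomposition; so some bag has ≥ 4 vertices and tw(G) ≥ 3. The upper and lower bounds meet at 3, so that is the treewidth.

Treewidth 3.
Bags: B1 = {1, 2, 4, 5}  B2 = {2, 3, 4, 5}
Tree: B1–B2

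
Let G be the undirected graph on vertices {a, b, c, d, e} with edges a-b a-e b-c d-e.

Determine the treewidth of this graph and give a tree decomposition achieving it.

Treewidth 1.
One optimal decomposition is:
Bags: B1 = {d, e}  B2 = {a, e}  B3 = {a, b}  B4 = {b, c}
Tree: B1–B2, B2–B3, B3–B4

Each bag holds 2 vertices, so the decomposition has width 1, which upper-bounds the treewidth. Any graph with an edge has treewidth ≥ 1, and G has the edge d–e. The upper and lower bounds meet at 1, so that is the treewidth.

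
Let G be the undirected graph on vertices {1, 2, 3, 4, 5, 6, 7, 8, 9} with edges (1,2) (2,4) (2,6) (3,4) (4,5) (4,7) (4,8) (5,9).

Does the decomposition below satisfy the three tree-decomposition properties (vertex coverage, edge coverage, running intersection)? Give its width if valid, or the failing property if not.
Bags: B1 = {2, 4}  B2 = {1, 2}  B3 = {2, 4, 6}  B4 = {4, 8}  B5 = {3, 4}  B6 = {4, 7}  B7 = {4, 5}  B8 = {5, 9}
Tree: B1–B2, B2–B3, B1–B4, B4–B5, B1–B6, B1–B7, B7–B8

No — bags containing vertex 4 are not connected in the tree.

A tree decomposition must satisfy three properties: every vertex lies in some bag; for every edge, both endpoints lie together in some bag; and for every vertex, the bags containing it form a connected subtree. Here bags containing vertex 4 are not connected in the tree, so the decomposition is invalid.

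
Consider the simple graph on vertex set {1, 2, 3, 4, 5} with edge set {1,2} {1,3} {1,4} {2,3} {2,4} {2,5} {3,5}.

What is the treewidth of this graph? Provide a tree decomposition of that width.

Treewidth 2.
Bags: B1 = {1, 2, 3}  B2 = {1, 2, 4}  B3 = {2, 3, 5}
Tree: B1–B2, B1–B3

The largest bag has 3 vertices, giving width 2; this decomposition certifies tw(G) ≤ 2. Conversely, {1, 2, 3} is a clique of size 3, and the vertices of any clique must share a bag in every tree decomposition; so some bag has ≥ 3 vertices and tw(G) ≥ 2. Therefore the treewidth is 2.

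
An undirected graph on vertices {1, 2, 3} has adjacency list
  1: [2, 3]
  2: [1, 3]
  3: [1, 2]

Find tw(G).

A width-2 tree decomposition is:
Bags: B1 = {1, 2, 3}
Tree: (single bag)
With just one bag of size 3, the width is 3 − 1 = 2, so tw(G) ≤ 2. On the other hand G contains the 3-clique {1, 2, 3}. A clique must lie in a single bag of any decomposition, so no decomposition can have width below 2. The upper and lower bounds meet at 2, so that is the treewidth.

2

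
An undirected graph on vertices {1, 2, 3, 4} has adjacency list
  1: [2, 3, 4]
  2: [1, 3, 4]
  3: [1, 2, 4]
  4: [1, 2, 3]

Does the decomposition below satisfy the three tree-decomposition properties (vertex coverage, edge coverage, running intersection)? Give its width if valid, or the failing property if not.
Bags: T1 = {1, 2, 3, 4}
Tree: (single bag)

Checking the three conditions: (i) the bags cover all of {1, 2, 3, 4}; (ii) for each edge, some bag contains both endpoints; (iii) the bags containing any fixed vertex form a subtree. All hold, so the decomposition is valid with width 4 − 1 = 3.

Yes; width 3.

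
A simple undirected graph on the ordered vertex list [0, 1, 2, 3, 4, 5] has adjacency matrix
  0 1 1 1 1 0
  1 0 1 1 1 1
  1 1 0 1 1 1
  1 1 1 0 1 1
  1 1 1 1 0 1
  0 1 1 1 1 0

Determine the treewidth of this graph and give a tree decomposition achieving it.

Treewidth 4.
One optimal decomposition is:
Bags: B1 = {0, 1, 2, 3, 4}  B2 = {1, 2, 3, 4, 5}
Tree: B1–B2

The largest bag has 5 vertices, giving width 4; this decomposition certifies tw(G) ≤ 4. Conversely, {0, 1, 2, 3, 4} is a clique of size 5, and the vertices of any clique must share a bag in every tree decomposition; so some bag has ≥ 5 vertices and tw(G) ≥ 4. Therefore the treewidth is 4.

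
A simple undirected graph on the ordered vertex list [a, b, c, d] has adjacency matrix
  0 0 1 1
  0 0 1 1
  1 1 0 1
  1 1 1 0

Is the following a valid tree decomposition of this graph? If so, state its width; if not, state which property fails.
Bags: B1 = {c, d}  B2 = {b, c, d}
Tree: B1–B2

A tree decomposition must satisfy three properties: every vertex lies in some bag; for every edge, both endpoints lie together in some bag; and for every vertex, the bags containing it form a connected subtree. Here vertex a appears in no bag, so the decomposition is invalid.

No — vertex a appears in no bag.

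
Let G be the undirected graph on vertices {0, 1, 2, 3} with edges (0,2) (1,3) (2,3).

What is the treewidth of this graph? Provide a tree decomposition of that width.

Every bag has size at most 2, so the width is 2 − 1 = 1 and tw(G) ≤ 1. Since G has at least one edge (e.g. 1–3), it is not an edgeless graph, so tw(G) ≥ 1. Therefore the treewidth is 1.

Treewidth 1.
One such decomposition:
Bags: B1 = {1, 3}  B2 = {2, 3}  B3 = {0, 2}
Tree: B1–B2, B2–B3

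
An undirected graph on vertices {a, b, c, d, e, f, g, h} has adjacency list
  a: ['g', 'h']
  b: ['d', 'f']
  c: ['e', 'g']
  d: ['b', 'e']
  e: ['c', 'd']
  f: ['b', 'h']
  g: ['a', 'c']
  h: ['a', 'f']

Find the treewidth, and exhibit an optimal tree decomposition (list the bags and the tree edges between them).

Treewidth 2.
One such decomposition:
Bags: B1 = {b, d, e}  B2 = {b, c, e}  B3 = {b, c, g}  B4 = {a, b, g}  B5 = {a, b, h}  B6 = {b, f, h}
Tree: B1–B2, B2–B3, B3–B4, B4–B5, B5–B6

Every bag has size at most 3, so the width is 3 − 1 = 2 and tw(G) ≤ 2. For the lower bound, G contains the cycle b–d–e–c–g–a–h–f–b, so G is not a forest; only forests have treewidth ≤ 1, hence tw(G) ≥ 2. The upper and lower bounds meet at 2, so that is the treewidth.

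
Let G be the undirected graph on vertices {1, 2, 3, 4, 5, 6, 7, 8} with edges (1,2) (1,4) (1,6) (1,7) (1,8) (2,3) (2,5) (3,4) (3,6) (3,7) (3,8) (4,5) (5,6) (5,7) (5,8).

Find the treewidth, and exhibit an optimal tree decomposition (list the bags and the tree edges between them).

Treewidth 3.
Bags: B1 = {1, 3, 5, 6}  B2 = {1, 3, 5, 7}  B3 = {1, 3, 5, 8}  B4 = {1, 3, 4, 5}  B5 = {1, 2, 3, 5}
Tree: B1–B2, B2–B3, B3–B4, B4–B5

The largest bag has 4 vertices, giving width 3; this decomposition certifies tw(G) ≤ 3. For the lower bound: the 4 vertex sets {3,6}, {5,7}, {1}, {8} are disjoint, each induces a connected subgraph, and every pair is joined by at least one edge of G. Contracting each set to a single vertex therefore yields K_{4} as a minor, and since treewidth is minor-monotone, tw(G) ≥ tw(K_{4}) = 3. Therefore the treewidth is 3.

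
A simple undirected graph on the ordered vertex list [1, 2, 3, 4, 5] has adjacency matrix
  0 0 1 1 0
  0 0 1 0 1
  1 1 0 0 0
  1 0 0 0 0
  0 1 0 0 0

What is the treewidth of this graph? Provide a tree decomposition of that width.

Treewidth 1.
One optimal decomposition is:
Bags: B1 = {1, 4}  B2 = {1, 3}  B3 = {2, 3}  B4 = {2, 5}
Tree: B1–B2, B2–B3, B3–B4

Each bag holds 2 vertices, so the decomposition has width 1, which upper-bounds the treewidth. G has an edge, so its treewidth is at least 1. Combining the bounds, tw(G) = 1.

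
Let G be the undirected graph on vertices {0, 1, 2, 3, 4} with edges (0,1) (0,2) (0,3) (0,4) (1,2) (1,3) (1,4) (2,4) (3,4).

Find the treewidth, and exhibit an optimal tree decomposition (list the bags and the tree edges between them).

The largest bag has 4 vertices, giving width 3; this decomposition certifies tw(G) ≤ 3. On the other hand G contains the 4-clique {0, 1, 2, 4}. A clique must lie in a single bag of any decomposition, so no decomposition can have width below 3. Therefore the treewidth is 3.

Treewidth 3.
One such decomposition:
Bags: B1 = {0, 1, 3, 4}  B2 = {0, 1, 2, 4}
Tree: B1–B2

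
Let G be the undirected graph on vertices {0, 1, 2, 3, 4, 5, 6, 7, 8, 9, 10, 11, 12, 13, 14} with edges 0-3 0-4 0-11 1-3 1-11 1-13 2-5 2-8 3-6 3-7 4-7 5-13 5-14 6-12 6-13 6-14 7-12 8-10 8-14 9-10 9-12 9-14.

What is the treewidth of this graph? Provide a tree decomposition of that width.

The largest bag has 4 vertices, giving width 3; this decomposition certifies tw(G) ≤ 3. For the lower bound: the 4 vertex sets {2,8,10}, {9}, {14}, {5,6,12,13} are disjoint, each induces a connected subgraph, and every pair is joined by at least one edge of G. Contracting each set to a single vertex therefore yields K_{4} as a minor, and since treewidth is minor-monotone, tw(G) ≥ tw(K_{4}) = 3. Hence tw(G) = 3 exactly.

Treewidth 3.
One optimal decomposition is:
Bags: B1 = {2, 8, 9, 10}  B2 = {2, 8, 9, 14}  B3 = {2, 5, 9, 14}  B4 = {5, 9, 12, 14}  B5 = {5, 6, 12, 14}  B6 = {5, 6, 12, 13}  B7 = {6, 7, 12, 13}  B8 = {3, 6, 7, 13}  B9 = {1, 3, 7, 13}  B10 = {1, 3, 4, 7}  B11 = {0, 1, 3, 4}  B12 = {0, 1, 4, 11}
Tree: B1–B2, B2–B3, B3–B4, B4–B5, B5–B6, B6–B7, B7–B8, B8–B9, B9–B10, B10–B11, B11–B12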